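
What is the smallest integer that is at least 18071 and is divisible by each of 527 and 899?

The integer must be a common multiple of 527 and 899, so a multiple of their LCM.
527 = 17 × 31
899 = 29 × 31
LCM(527, 899) = 17 × 29 × 31 = 15283.
Smallest multiple of 15283 that is ≥ 18071: ⌈18071/15283⌉ × 15283 = 2 × 15283 = 30566.

30566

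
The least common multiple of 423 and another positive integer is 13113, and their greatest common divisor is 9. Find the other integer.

279

gcd × lcm = product of the two integers, so the other integer is (9 × 13113) / 423 = 279.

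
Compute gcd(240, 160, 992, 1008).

16

240 = 2^4 × 3 × 5
160 = 2^5 × 5
992 = 2^5 × 31
1008 = 2^4 × 3^2 × 7
gcd(240, 160, 992, 1008) = 2^4 = 16.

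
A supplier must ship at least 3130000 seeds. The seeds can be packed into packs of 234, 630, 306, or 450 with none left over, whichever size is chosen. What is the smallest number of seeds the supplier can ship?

3480750

The number of seeds must be a common multiple of 234, 630, 306, and 450, so a multiple of their LCM.
234 = 2 × 3^2 × 13
630 = 2 × 3^2 × 5 × 7
306 = 2 × 3^2 × 17
450 = 2 × 3^2 × 5^2
LCM(234, 630, 306, 450) = 2 × 3^2 × 5^2 × 7 × 13 × 17 = 696150.
Smallest multiple of 696150 that is ≥ 3130000: ⌈3130000/696150⌉ × 696150 = 5 × 696150 = 3480750.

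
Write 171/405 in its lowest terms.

171 = 3^2 × 19
405 = 3^4 × 5
gcd(171, 405) = 3^2 = 9.
Divide numerator and denominator by 9: 171/405 = 19/45.

19/45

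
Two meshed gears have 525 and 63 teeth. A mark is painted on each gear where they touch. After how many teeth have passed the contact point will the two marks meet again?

1575 teeth

We need the least common multiple of the intervals.
525 = 3 × 5^2 × 7
63 = 3^2 × 7
LCM(525, 63) = 3^2 × 5^2 × 7 = 1575.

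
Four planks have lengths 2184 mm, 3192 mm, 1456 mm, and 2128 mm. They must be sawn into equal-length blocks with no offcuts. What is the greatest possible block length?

The block length must divide every plank, so the greatest is gcd(2184, 3192, 1456, 2128).
2184 = 2^3 × 3 × 7 × 13
3192 = 2^3 × 3 × 7 × 19
1456 = 2^4 × 7 × 13
2128 = 2^4 × 7 × 19
gcd(2184, 3192, 1456, 2128) = 2^3 × 7 = 56.

56 mm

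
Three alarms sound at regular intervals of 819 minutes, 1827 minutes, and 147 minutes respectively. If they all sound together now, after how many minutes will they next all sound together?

166257 minutes

The first simultaneous occurrence is after LCM of the individual periods.
819 = 3^2 × 7 × 13
1827 = 3^2 × 7 × 29
147 = 3 × 7^2
LCM(819, 1827, 147) = 3^2 × 7^2 × 13 × 29 = 166257.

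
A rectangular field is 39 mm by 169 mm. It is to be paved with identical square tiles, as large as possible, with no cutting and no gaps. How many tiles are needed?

39

Tile side = gcd(39, 169).
39 = 3 × 13
169 = 13^2
gcd(39, 169) = 13.
Tiles: (39/13) × (169/13) = 3 × 13 = 39.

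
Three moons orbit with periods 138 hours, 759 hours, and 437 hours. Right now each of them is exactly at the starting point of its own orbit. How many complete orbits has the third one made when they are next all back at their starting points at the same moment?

All finish a whole number of cycles simultaneously at t = LCM of the periods.
138 = 2 × 3 × 23
759 = 3 × 11 × 23
437 = 19 × 23
LCM(138, 759, 437) = 2 × 3 × 11 × 19 × 23 = 28842.
Orbits for period 437: 28842 / 437 = 66.

66 orbits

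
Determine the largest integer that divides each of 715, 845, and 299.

715 = 5 × 11 × 13
845 = 5 × 13^2
299 = 13 × 23
gcd(715, 845, 299) = 13.

13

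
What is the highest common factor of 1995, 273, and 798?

21

1995 = 3 × 5 × 7 × 19
273 = 3 × 7 × 13
798 = 2 × 3 × 7 × 19
gcd(1995, 273, 798) = 3 × 7 = 21.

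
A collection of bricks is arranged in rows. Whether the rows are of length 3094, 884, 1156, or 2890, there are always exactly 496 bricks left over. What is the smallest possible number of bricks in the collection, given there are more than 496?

N − 496 must be a common multiple of 3094, 884, 1156, and 2890.
3094 = 2 × 7 × 13 × 17
884 = 2^2 × 13 × 17
1156 = 2^2 × 17^2
2890 = 2 × 5 × 17^2
LCM(3094, 884, 1156, 2890) = 2^2 × 5 × 7 × 13 × 17^2 = 525980.
Smallest N > 496 is LCM + 496 = 525980 + 496 = 526476.

526476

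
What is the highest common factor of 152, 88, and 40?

8

152 = 2^3 × 19
88 = 2^3 × 11
40 = 2^3 × 5
gcd(152, 88, 40) = 2^3 = 8.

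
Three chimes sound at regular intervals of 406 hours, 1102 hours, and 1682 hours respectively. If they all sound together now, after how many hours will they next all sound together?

The first simultaneous occurrence is after LCM of the individual periods.
406 = 2 × 7 × 29
1102 = 2 × 19 × 29
1682 = 2 × 29^2
LCM(406, 1102, 1682) = 2 × 7 × 19 × 29^2 = 223706.

223706 hours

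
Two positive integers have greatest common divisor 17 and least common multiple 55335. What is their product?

For any two positive integers, gcd × lcm = product = 17 × 55335 = 940695.

940695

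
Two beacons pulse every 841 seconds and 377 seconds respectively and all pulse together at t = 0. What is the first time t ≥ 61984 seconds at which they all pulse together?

Joint pulses occur at multiples of LCM(841, 377).
841 = 29^2
377 = 13 × 29
LCM(841, 377) = 13 × 29^2 = 10933.
Smallest multiple of 10933 that is ≥ 61984: ⌈61984/10933⌉ × 10933 = 6 × 10933 = 65598.

65598 seconds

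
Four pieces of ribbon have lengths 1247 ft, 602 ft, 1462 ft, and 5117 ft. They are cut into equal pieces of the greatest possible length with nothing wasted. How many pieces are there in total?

196

Piece length = gcd(1247, 602, 1462, 5117).
1247 = 29 × 43
602 = 2 × 7 × 43
1462 = 2 × 17 × 43
5117 = 7 × 17 × 43
gcd(1247, 602, 1462, 5117) = 43.
Total pieces = 1247/43 + 602/43 + 1462/43 + 5117/43 = 29 + 14 + 34 + 119 = 196.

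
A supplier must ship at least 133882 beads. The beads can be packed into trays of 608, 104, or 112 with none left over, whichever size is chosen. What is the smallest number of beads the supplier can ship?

165984

The number of beads must be a common multiple of 608, 104, and 112, so a multiple of their LCM.
608 = 2^5 × 19
104 = 2^3 × 13
112 = 2^4 × 7
LCM(608, 104, 112) = 2^5 × 7 × 13 × 19 = 55328.
Smallest multiple of 55328 that is ≥ 133882: ⌈133882/55328⌉ × 55328 = 3 × 55328 = 165984.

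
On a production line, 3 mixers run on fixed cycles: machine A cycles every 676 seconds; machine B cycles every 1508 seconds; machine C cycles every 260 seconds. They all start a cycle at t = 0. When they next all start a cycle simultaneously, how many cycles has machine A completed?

145 cycles

The first common completion time is the LCM of the periods.
676 = 2^2 × 13^2
1508 = 2^2 × 13 × 29
260 = 2^2 × 5 × 13
LCM(676, 1508, 260) = 2^2 × 5 × 13^2 × 29 = 98020.
Cycles for period 676: 98020 / 676 = 145.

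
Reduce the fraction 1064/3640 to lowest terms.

19/65

1064 = 2^3 × 7 × 19
3640 = 2^3 × 5 × 7 × 13
gcd(1064, 3640) = 2^3 × 7 = 56.
Divide numerator and denominator by 56: 1064/3640 = 19/65.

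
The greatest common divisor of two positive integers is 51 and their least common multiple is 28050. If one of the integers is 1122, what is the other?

1275

For two integers, gcd × lcm = product, so the other is (51 × 28050) / 1122 = 1430550 / 1122 = 1275.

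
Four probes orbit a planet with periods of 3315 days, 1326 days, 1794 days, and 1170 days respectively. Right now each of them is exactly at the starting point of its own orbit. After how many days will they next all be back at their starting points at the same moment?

They coincide at every common multiple of the periods; the first is the LCM.
3315 = 3 × 5 × 13 × 17
1326 = 2 × 3 × 13 × 17
1794 = 2 × 3 × 13 × 23
1170 = 2 × 3^2 × 5 × 13
LCM(3315, 1326, 1794, 1170) = 2 × 3^2 × 5 × 13 × 17 × 23 = 457470.

457470 days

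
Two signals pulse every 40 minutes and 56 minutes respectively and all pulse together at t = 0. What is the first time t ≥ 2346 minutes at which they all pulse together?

Joint pulses occur at multiples of LCM(40, 56).
40 = 2^3 × 5
56 = 2^3 × 7
LCM(40, 56) = 2^3 × 5 × 7 = 280.
Smallest multiple of 280 that is ≥ 2346: ⌈2346/280⌉ × 280 = 9 × 280 = 2520.

2520 minutes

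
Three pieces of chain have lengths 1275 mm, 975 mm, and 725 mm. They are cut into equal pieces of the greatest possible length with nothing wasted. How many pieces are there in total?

Piece length = gcd(1275, 975, 725).
1275 = 3 × 5^2 × 17
975 = 3 × 5^2 × 13
725 = 5^2 × 29
gcd(1275, 975, 725) = 5^2 = 25.
Total pieces = 1275/25 + 975/25 + 725/25 = 51 + 39 + 29 = 119.

119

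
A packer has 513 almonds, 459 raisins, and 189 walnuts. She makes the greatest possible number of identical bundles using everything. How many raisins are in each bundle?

17

Number of bundles = gcd(513, 459, 189).
513 = 3^3 × 19
459 = 3^3 × 17
189 = 3^3 × 7
gcd(513, 459, 189) = 3^3 = 27.
raisins per bundle = 459 / 27 = 17.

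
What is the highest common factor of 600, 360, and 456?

24

600 = 2^3 × 3 × 5^2
360 = 2^3 × 3^2 × 5
456 = 2^3 × 3 × 19
gcd(600, 360, 456) = 2^3 × 3 = 24.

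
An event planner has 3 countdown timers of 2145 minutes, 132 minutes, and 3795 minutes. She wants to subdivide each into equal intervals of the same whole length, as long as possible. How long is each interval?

33 minutes

The interval must divide each timer length; the longest such is the gcd.
2145 = 3 × 5 × 11 × 13
132 = 2^2 × 3 × 11
3795 = 3 × 5 × 11 × 23
gcd(2145, 132, 3795) = 3 × 11 = 33.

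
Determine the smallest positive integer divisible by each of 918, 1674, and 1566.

825282

918 = 2 × 3^3 × 17
1674 = 2 × 3^3 × 31
1566 = 2 × 3^3 × 29
LCM(918, 1674, 1566) = 2 × 3^3 × 17 × 29 × 31 = 825282.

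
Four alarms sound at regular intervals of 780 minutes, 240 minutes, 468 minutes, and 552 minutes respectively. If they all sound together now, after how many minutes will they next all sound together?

The first simultaneous occurrence is after LCM of the individual periods.
780 = 2^2 × 3 × 5 × 13
240 = 2^4 × 3 × 5
468 = 2^2 × 3^2 × 13
552 = 2^3 × 3 × 23
LCM(780, 240, 468, 552) = 2^4 × 3^2 × 5 × 13 × 23 = 215280.

215280 minutes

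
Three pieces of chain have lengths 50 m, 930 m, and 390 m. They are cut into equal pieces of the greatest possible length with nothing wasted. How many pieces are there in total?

Piece length = gcd(50, 930, 390).
50 = 2 × 5^2
930 = 2 × 3 × 5 × 31
390 = 2 × 3 × 5 × 13
gcd(50, 930, 390) = 2 × 5 = 10.
Total pieces = 50/10 + 930/10 + 390/10 = 5 + 93 + 39 = 137.

137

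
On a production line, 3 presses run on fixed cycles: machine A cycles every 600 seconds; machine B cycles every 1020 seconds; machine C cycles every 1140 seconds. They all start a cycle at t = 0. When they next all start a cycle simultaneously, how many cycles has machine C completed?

170 cycles

All finish a whole number of cycles simultaneously at t = LCM of the periods.
600 = 2^3 × 3 × 5^2
1020 = 2^2 × 3 × 5 × 17
1140 = 2^2 × 3 × 5 × 19
LCM(600, 1020, 1140) = 2^3 × 3 × 5^2 × 17 × 19 = 193800.
Cycles for period 1140: 193800 / 1140 = 170.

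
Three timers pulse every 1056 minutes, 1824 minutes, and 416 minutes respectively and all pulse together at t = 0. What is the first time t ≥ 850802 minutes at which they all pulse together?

1043328 minutes

Joint pulses occur at multiples of LCM(1056, 1824, 416).
1056 = 2^5 × 3 × 11
1824 = 2^5 × 3 × 19
416 = 2^5 × 13
LCM(1056, 1824, 416) = 2^5 × 3 × 11 × 13 × 19 = 260832.
Smallest multiple of 260832 that is ≥ 850802: ⌈850802/260832⌉ × 260832 = 4 × 260832 = 1043328.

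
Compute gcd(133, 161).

7

133 = 7 × 19
161 = 7 × 23
gcd(133, 161) = 7.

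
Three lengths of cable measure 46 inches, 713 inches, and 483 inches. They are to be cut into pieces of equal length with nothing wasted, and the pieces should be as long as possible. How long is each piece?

23 inches

Each piece length must divide every original length, so the longest possible is gcd(46, 713, 483).
46 = 2 × 23
713 = 23 × 31
483 = 3 × 7 × 23
gcd(46, 713, 483) = 23.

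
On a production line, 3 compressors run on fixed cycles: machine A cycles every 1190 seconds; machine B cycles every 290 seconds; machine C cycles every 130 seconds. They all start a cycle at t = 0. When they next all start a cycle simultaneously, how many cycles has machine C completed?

All finish a whole number of cycles simultaneously at t = LCM of the periods.
1190 = 2 × 5 × 7 × 17
290 = 2 × 5 × 29
130 = 2 × 5 × 13
LCM(1190, 290, 130) = 2 × 5 × 7 × 13 × 17 × 29 = 448630.
Cycles for period 130: 448630 / 130 = 3451.

3451 cycles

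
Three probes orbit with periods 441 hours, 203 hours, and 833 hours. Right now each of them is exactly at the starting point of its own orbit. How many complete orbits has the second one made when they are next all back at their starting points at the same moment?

1071 orbits

The first common completion time is the LCM of the periods.
441 = 3^2 × 7^2
203 = 7 × 29
833 = 7^2 × 17
LCM(441, 203, 833) = 3^2 × 7^2 × 17 × 29 = 217413.
Orbits for period 203: 217413 / 203 = 1071.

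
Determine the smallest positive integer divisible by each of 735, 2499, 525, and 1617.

735 = 3 × 5 × 7^2
2499 = 3 × 7^2 × 17
525 = 3 × 5^2 × 7
1617 = 3 × 7^2 × 11
LCM(735, 2499, 525, 1617) = 3 × 5^2 × 7^2 × 11 × 17 = 687225.

687225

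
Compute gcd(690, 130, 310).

10

690 = 2 × 3 × 5 × 23
130 = 2 × 5 × 13
310 = 2 × 5 × 31
gcd(690, 130, 310) = 2 × 5 = 10.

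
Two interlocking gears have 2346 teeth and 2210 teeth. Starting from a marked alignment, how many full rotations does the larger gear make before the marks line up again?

They are all back at their starting positions together after one LCM of the periods.
2346 = 2 × 3 × 17 × 23
2210 = 2 × 5 × 13 × 17
LCM(2346, 2210) = 2 × 3 × 5 × 13 × 17 × 23 = 152490.
Rotations for period 2346: 152490 / 2346 = 65.

65 rotations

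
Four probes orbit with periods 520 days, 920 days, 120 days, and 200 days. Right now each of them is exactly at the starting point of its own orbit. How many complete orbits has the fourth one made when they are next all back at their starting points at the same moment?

897 orbits

The first common completion time is the LCM of the periods.
520 = 2^3 × 5 × 13
920 = 2^3 × 5 × 23
120 = 2^3 × 3 × 5
200 = 2^3 × 5^2
LCM(520, 920, 120, 200) = 2^3 × 3 × 5^2 × 13 × 23 = 179400.
Orbits for period 200: 179400 / 200 = 897.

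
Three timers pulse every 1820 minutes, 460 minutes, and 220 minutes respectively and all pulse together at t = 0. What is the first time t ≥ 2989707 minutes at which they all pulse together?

Joint pulses occur at multiples of LCM(1820, 460, 220).
1820 = 2^2 × 5 × 7 × 13
460 = 2^2 × 5 × 23
220 = 2^2 × 5 × 11
LCM(1820, 460, 220) = 2^2 × 5 × 7 × 11 × 13 × 23 = 460460.
Smallest multiple of 460460 that is ≥ 2989707: ⌈2989707/460460⌉ × 460460 = 7 × 460460 = 3223220.

3223220 minutes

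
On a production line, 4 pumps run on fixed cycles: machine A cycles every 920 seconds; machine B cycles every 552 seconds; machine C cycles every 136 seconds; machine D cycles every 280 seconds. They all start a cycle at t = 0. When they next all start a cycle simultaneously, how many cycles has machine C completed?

The first common completion time is the LCM of the periods.
920 = 2^3 × 5 × 23
552 = 2^3 × 3 × 23
136 = 2^3 × 17
280 = 2^3 × 5 × 7
LCM(920, 552, 136, 280) = 2^3 × 3 × 5 × 7 × 17 × 23 = 328440.
Cycles for period 136: 328440 / 136 = 2415.

2415 cycles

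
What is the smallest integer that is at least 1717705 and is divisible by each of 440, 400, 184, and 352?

The integer must be a common multiple of 440, 400, 184, and 352, so a multiple of their LCM.
440 = 2^3 × 5 × 11
400 = 2^4 × 5^2
184 = 2^3 × 23
352 = 2^5 × 11
LCM(440, 400, 184, 352) = 2^5 × 5^2 × 11 × 23 = 202400.
Smallest multiple of 202400 that is ≥ 1717705: ⌈1717705/202400⌉ × 202400 = 9 × 202400 = 1821600.

1821600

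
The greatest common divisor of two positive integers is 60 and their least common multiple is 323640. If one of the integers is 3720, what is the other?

For two integers, gcd × lcm = product, so the other is (60 × 323640) / 3720 = 19418400 / 3720 = 5220.

5220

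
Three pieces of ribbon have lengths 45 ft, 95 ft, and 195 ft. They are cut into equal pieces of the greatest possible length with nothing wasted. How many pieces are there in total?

Piece length = gcd(45, 95, 195).
45 = 3^2 × 5
95 = 5 × 19
195 = 3 × 5 × 13
gcd(45, 95, 195) = 5.
Total pieces = 45/5 + 95/5 + 195/5 = 9 + 19 + 39 = 67.

67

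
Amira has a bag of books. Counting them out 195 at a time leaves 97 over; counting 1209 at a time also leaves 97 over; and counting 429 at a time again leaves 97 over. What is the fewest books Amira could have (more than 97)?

66592

N − 97 must be a common multiple of 195, 1209, and 429.
195 = 3 × 5 × 13
1209 = 3 × 13 × 31
429 = 3 × 11 × 13
LCM(195, 1209, 429) = 3 × 5 × 11 × 13 × 31 = 66495.
Smallest N > 97 is LCM + 97 = 66495 + 97 = 66592.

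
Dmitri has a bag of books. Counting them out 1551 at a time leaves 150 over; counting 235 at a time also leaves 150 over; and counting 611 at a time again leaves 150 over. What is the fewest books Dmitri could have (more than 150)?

N − 150 must be a common multiple of 1551, 235, and 611.
1551 = 3 × 11 × 47
235 = 5 × 47
611 = 13 × 47
LCM(1551, 235, 611) = 3 × 5 × 11 × 13 × 47 = 100815.
Smallest N > 150 is LCM + 150 = 100815 + 150 = 100965.

100965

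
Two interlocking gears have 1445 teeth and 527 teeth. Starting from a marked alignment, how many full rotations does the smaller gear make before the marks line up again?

85 rotations

The first common completion time is the LCM of the periods.
1445 = 5 × 17^2
527 = 17 × 31
LCM(1445, 527) = 5 × 17^2 × 31 = 44795.
Rotations for period 527: 44795 / 527 = 85.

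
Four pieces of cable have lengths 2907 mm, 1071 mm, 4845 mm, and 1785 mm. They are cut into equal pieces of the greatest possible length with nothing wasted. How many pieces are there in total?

Piece length = gcd(2907, 1071, 4845, 1785).
2907 = 3^2 × 17 × 19
1071 = 3^2 × 7 × 17
4845 = 3 × 5 × 17 × 19
1785 = 3 × 5 × 7 × 17
gcd(2907, 1071, 4845, 1785) = 3 × 17 = 51.
Total pieces = 2907/51 + 1071/51 + 4845/51 + 1785/51 = 57 + 21 + 95 + 35 = 208.

208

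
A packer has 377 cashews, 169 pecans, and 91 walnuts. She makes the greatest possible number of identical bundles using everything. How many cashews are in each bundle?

Number of bundles = gcd(377, 169, 91).
377 = 13 × 29
169 = 13^2
91 = 7 × 13
gcd(377, 169, 91) = 13.
cashews per bundle = 377 / 13 = 29.

29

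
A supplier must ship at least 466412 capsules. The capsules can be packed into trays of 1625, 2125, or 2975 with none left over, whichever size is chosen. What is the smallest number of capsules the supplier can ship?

The number of capsules must be a common multiple of 1625, 2125, and 2975, so a multiple of their LCM.
1625 = 5^3 × 13
2125 = 5^3 × 17
2975 = 5^2 × 7 × 17
LCM(1625, 2125, 2975) = 5^3 × 7 × 13 × 17 = 193375.
Smallest multiple of 193375 that is ≥ 466412: ⌈466412/193375⌉ × 193375 = 3 × 193375 = 580125.

580125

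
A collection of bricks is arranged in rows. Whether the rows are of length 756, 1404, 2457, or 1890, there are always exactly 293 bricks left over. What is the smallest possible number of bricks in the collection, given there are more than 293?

49433

N − 293 must be a common multiple of 756, 1404, 2457, and 1890.
756 = 2^2 × 3^3 × 7
1404 = 2^2 × 3^3 × 13
2457 = 3^3 × 7 × 13
1890 = 2 × 3^3 × 5 × 7
LCM(756, 1404, 2457, 1890) = 2^2 × 3^3 × 5 × 7 × 13 = 49140.
Smallest N > 293 is LCM + 293 = 49140 + 293 = 49433.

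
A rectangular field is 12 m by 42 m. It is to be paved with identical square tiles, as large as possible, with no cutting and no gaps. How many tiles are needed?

Tile side = gcd(12, 42).
12 = 2^2 × 3
42 = 2 × 3 × 7
gcd(12, 42) = 2 × 3 = 6.
Tiles: (12/6) × (42/6) = 2 × 7 = 14.

14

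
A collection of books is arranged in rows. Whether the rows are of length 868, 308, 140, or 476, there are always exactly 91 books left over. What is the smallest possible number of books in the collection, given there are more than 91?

811671

N − 91 must be a common multiple of 868, 308, 140, and 476.
868 = 2^2 × 7 × 31
308 = 2^2 × 7 × 11
140 = 2^2 × 5 × 7
476 = 2^2 × 7 × 17
LCM(868, 308, 140, 476) = 2^2 × 5 × 7 × 11 × 17 × 31 = 811580.
Smallest N > 91 is LCM + 91 = 811580 + 91 = 811671.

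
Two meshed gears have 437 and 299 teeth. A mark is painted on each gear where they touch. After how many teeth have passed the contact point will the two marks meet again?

They coincide at every common multiple of the periods; the first is the LCM.
437 = 19 × 23
299 = 13 × 23
LCM(437, 299) = 13 × 19 × 23 = 5681.

5681 teeth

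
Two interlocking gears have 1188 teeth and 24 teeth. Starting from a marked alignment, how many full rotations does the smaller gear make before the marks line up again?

99 rotations

The first common completion time is the LCM of the periods.
1188 = 2^2 × 3^3 × 11
24 = 2^3 × 3
LCM(1188, 24) = 2^3 × 3^3 × 11 = 2376.
Rotations for period 24: 2376 / 24 = 99.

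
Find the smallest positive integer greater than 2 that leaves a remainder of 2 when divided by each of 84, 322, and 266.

N − 2 must be a common multiple of 84, 322, and 266.
84 = 2^2 × 3 × 7
322 = 2 × 7 × 23
266 = 2 × 7 × 19
LCM(84, 322, 266) = 2^2 × 3 × 7 × 19 × 23 = 36708.
Smallest N > 2 is LCM + 2 = 36708 + 2 = 36710.

36710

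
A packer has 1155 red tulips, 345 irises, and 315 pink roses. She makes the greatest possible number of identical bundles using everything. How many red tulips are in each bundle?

Number of bundles = gcd(1155, 345, 315).
1155 = 3 × 5 × 7 × 11
345 = 3 × 5 × 23
315 = 3^2 × 5 × 7
gcd(1155, 345, 315) = 3 × 5 = 15.
red tulips per bundle = 1155 / 15 = 77.

77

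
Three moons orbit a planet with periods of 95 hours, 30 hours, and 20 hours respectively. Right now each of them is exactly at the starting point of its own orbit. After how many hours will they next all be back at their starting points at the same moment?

1140 hours

The first simultaneous occurrence is after LCM of the individual periods.
95 = 5 × 19
30 = 2 × 3 × 5
20 = 2^2 × 5
LCM(95, 30, 20) = 2^2 × 3 × 5 × 19 = 1140.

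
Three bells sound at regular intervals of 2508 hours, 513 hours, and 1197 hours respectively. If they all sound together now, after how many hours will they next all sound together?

158004 hours

The first simultaneous occurrence is after LCM of the individual periods.
2508 = 2^2 × 3 × 11 × 19
513 = 3^3 × 19
1197 = 3^2 × 7 × 19
LCM(2508, 513, 1197) = 2^2 × 3^3 × 7 × 11 × 19 = 158004.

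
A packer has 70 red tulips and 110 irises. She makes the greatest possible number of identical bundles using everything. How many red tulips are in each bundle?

Number of bundles = gcd(70, 110).
70 = 2 × 5 × 7
110 = 2 × 5 × 11
gcd(70, 110) = 2 × 5 = 10.
red tulips per bundle = 70 / 10 = 7.

7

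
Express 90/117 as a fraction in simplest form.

10/13

90 = 2 × 3^2 × 5
117 = 3^2 × 13
gcd(90, 117) = 3^2 = 9.
Divide numerator and denominator by 9: 90/117 = 10/13.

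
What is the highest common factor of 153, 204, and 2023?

153 = 3^2 × 17
204 = 2^2 × 3 × 17
2023 = 7 × 17^2
gcd(153, 204, 2023) = 17.

17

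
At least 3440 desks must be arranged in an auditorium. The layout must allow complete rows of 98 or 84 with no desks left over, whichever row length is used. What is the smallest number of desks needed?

3528

The number of desks must be a common multiple of 98 and 84, so a multiple of their LCM.
98 = 2 × 7^2
84 = 2^2 × 3 × 7
LCM(98, 84) = 2^2 × 3 × 7^2 = 588.
Smallest multiple of 588 that is ≥ 3440: ⌈3440/588⌉ × 588 = 6 × 588 = 3528.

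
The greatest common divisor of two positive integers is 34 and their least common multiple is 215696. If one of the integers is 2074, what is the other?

For two integers, gcd × lcm = product, so the other is (34 × 215696) / 2074 = 7333664 / 2074 = 3536.

3536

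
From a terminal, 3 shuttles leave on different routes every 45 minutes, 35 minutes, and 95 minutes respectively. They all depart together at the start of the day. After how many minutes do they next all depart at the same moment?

They coincide at every common multiple of the periods; the first is the LCM.
45 = 3^2 × 5
35 = 5 × 7
95 = 5 × 19
LCM(45, 35, 95) = 3^2 × 5 × 7 × 19 = 5985.

5985 minutes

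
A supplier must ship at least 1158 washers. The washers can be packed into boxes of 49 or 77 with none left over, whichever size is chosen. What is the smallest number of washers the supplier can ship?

The number of washers must be a common multiple of 49 and 77, so a multiple of their LCM.
49 = 7^2
77 = 7 × 11
LCM(49, 77) = 7^2 × 11 = 539.
Smallest multiple of 539 that is ≥ 1158: ⌈1158/539⌉ × 539 = 3 × 539 = 1617.

1617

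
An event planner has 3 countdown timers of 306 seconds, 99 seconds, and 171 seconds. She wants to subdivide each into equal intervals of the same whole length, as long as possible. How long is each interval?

The interval must divide each timer length; the longest such is the gcd.
306 = 2 × 3^2 × 17
99 = 3^2 × 11
171 = 3^2 × 19
gcd(306, 99, 171) = 3^2 = 9.

9 seconds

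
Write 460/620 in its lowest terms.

23/31

460 = 2^2 × 5 × 23
620 = 2^2 × 5 × 31
gcd(460, 620) = 2^2 × 5 = 20.
Divide numerator and denominator by 20: 460/620 = 23/31.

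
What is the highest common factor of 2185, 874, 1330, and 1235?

2185 = 5 × 19 × 23
874 = 2 × 19 × 23
1330 = 2 × 5 × 7 × 19
1235 = 5 × 13 × 19
gcd(2185, 874, 1330, 1235) = 19.

19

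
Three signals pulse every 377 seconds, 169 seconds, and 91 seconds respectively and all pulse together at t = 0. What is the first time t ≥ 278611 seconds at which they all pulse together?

Joint pulses occur at multiples of LCM(377, 169, 91).
377 = 13 × 29
169 = 13^2
91 = 7 × 13
LCM(377, 169, 91) = 7 × 13^2 × 29 = 34307.
Smallest multiple of 34307 that is ≥ 278611: ⌈278611/34307⌉ × 34307 = 9 × 34307 = 308763.

308763 seconds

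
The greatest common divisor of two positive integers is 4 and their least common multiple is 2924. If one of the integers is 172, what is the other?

68

For two integers, gcd × lcm = product, so the other is (4 × 2924) / 172 = 11696 / 172 = 68.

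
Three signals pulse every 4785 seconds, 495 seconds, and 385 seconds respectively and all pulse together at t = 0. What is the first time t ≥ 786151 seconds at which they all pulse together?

Joint pulses occur at multiples of LCM(4785, 495, 385).
4785 = 3 × 5 × 11 × 29
495 = 3^2 × 5 × 11
385 = 5 × 7 × 11
LCM(4785, 495, 385) = 3^2 × 5 × 7 × 11 × 29 = 100485.
Smallest multiple of 100485 that is ≥ 786151: ⌈786151/100485⌉ × 100485 = 8 × 100485 = 803880.

803880 seconds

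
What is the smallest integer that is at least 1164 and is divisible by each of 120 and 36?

The integer must be a common multiple of 120 and 36, so a multiple of their LCM.
120 = 2^3 × 3 × 5
36 = 2^2 × 3^2
LCM(120, 36) = 2^3 × 3^2 × 5 = 360.
Smallest multiple of 360 that is ≥ 1164: ⌈1164/360⌉ × 360 = 4 × 360 = 1440.

1440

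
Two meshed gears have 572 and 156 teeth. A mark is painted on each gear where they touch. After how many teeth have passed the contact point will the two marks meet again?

They coincide at every common multiple of the periods; the first is the LCM.
572 = 2^2 × 11 × 13
156 = 2^2 × 3 × 13
LCM(572, 156) = 2^2 × 3 × 11 × 13 = 1716.

1716 teeth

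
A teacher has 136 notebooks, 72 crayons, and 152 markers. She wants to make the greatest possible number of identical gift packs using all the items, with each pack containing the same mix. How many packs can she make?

The pack count must divide each quantity, so the greatest is gcd(136, 72, 152).
136 = 2^3 × 17
72 = 2^3 × 3^2
152 = 2^3 × 19
gcd(136, 72, 152) = 2^3 = 8.

8 packs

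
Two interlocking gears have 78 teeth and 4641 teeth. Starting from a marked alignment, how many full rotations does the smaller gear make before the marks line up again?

119 rotations

They are all back at their starting positions together after one LCM of the periods.
78 = 2 × 3 × 13
4641 = 3 × 7 × 13 × 17
LCM(78, 4641) = 2 × 3 × 7 × 13 × 17 = 9282.
Rotations for period 78: 9282 / 78 = 119.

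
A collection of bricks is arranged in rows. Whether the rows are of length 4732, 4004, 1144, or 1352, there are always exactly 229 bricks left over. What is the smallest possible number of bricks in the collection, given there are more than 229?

104333

N − 229 must be a common multiple of 4732, 4004, 1144, and 1352.
4732 = 2^2 × 7 × 13^2
4004 = 2^2 × 7 × 11 × 13
1144 = 2^3 × 11 × 13
1352 = 2^3 × 13^2
LCM(4732, 4004, 1144, 1352) = 2^3 × 7 × 11 × 13^2 = 104104.
Smallest N > 229 is LCM + 229 = 104104 + 229 = 104333.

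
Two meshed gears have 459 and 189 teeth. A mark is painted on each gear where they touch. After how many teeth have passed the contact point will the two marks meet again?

3213 teeth

They coincide at every common multiple of the periods; the first is the LCM.
459 = 3^3 × 17
189 = 3^3 × 7
LCM(459, 189) = 3^3 × 7 × 17 = 3213.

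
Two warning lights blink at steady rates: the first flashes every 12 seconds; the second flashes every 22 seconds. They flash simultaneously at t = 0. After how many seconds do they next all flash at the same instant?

The first simultaneous occurrence is after LCM of the individual periods.
12 = 2^2 × 3
22 = 2 × 11
LCM(12, 22) = 2^2 × 3 × 11 = 132.

132 seconds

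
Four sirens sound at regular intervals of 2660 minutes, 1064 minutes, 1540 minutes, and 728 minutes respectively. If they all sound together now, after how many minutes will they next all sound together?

We need the least common multiple of the intervals.
2660 = 2^2 × 5 × 7 × 19
1064 = 2^3 × 7 × 19
1540 = 2^2 × 5 × 7 × 11
728 = 2^3 × 7 × 13
LCM(2660, 1064, 1540, 728) = 2^3 × 5 × 7 × 11 × 13 × 19 = 760760.

760760 minutes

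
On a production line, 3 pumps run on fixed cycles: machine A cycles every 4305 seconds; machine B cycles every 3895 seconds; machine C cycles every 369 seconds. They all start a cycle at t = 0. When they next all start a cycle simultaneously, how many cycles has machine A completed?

57 cycles

All finish a whole number of cycles simultaneously at t = LCM of the periods.
4305 = 3 × 5 × 7 × 41
3895 = 5 × 19 × 41
369 = 3^2 × 41
LCM(4305, 3895, 369) = 3^2 × 5 × 7 × 19 × 41 = 245385.
Cycles for period 4305: 245385 / 4305 = 57.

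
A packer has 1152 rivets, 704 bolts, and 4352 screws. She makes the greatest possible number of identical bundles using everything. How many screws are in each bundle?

Number of bundles = gcd(1152, 704, 4352).
1152 = 2^7 × 3^2
704 = 2^6 × 11
4352 = 2^8 × 17
gcd(1152, 704, 4352) = 2^6 = 64.
screws per bundle = 4352 / 64 = 68.

68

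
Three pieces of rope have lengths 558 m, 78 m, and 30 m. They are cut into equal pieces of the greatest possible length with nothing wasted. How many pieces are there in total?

Piece length = gcd(558, 78, 30).
558 = 2 × 3^2 × 31
78 = 2 × 3 × 13
30 = 2 × 3 × 5
gcd(558, 78, 30) = 2 × 3 = 6.
Total pieces = 558/6 + 78/6 + 30/6 = 93 + 13 + 5 = 111.

111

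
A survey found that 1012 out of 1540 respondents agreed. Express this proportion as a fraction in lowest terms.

23/35

1012 = 2^2 × 11 × 23
1540 = 2^2 × 5 × 7 × 11
gcd(1012, 1540) = 2^2 × 11 = 44.
Divide numerator and denominator by 44: 1012/1540 = 23/35.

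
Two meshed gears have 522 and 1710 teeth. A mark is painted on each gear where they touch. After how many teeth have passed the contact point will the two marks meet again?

They coincide at every common multiple of the periods; the first is the LCM.
522 = 2 × 3^2 × 29
1710 = 2 × 3^2 × 5 × 19
LCM(522, 1710) = 2 × 3^2 × 5 × 19 × 29 = 49590.

49590 teeth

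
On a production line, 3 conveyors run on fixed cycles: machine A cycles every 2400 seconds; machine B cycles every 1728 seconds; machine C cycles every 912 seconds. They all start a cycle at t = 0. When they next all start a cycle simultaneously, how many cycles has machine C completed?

All finish a whole number of cycles simultaneously at t = LCM of the periods.
2400 = 2^5 × 3 × 5^2
1728 = 2^6 × 3^3
912 = 2^4 × 3 × 19
LCM(2400, 1728, 912) = 2^6 × 3^3 × 5^2 × 19 = 820800.
Cycles for period 912: 820800 / 912 = 900.

900 cycles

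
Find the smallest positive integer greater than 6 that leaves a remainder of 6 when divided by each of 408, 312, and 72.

15918

N − 6 must be a common multiple of 408, 312, and 72.
408 = 2^3 × 3 × 17
312 = 2^3 × 3 × 13
72 = 2^3 × 3^2
LCM(408, 312, 72) = 2^3 × 3^2 × 13 × 17 = 15912.
Smallest N > 6 is LCM + 6 = 15912 + 6 = 15918.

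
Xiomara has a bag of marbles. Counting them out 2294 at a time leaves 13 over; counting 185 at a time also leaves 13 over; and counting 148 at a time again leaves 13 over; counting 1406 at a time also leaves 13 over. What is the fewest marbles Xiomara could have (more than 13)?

435873

N − 13 must be a common multiple of 2294, 185, 148, and 1406.
2294 = 2 × 31 × 37
185 = 5 × 37
148 = 2^2 × 37
1406 = 2 × 19 × 37
LCM(2294, 185, 148, 1406) = 2^2 × 5 × 19 × 31 × 37 = 435860.
Smallest N > 13 is LCM + 13 = 435860 + 13 = 435873.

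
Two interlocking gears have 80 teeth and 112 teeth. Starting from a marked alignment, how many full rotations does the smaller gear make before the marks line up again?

The first common completion time is the LCM of the periods.
80 = 2^4 × 5
112 = 2^4 × 7
LCM(80, 112) = 2^4 × 5 × 7 = 560.
Rotations for period 80: 560 / 80 = 7.

7 rotations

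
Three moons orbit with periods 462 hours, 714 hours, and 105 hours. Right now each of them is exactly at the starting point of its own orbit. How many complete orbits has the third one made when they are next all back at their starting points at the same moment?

374 orbits

All finish a whole number of cycles simultaneously at t = LCM of the periods.
462 = 2 × 3 × 7 × 11
714 = 2 × 3 × 7 × 17
105 = 3 × 5 × 7
LCM(462, 714, 105) = 2 × 3 × 5 × 7 × 11 × 17 = 39270.
Orbits for period 105: 39270 / 105 = 374.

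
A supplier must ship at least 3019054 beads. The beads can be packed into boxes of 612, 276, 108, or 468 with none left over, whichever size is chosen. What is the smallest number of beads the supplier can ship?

The number of beads must be a common multiple of 612, 276, 108, and 468, so a multiple of their LCM.
612 = 2^2 × 3^2 × 17
276 = 2^2 × 3 × 23
108 = 2^2 × 3^3
468 = 2^2 × 3^2 × 13
LCM(612, 276, 108, 468) = 2^2 × 3^3 × 13 × 17 × 23 = 548964.
Smallest multiple of 548964 that is ≥ 3019054: ⌈3019054/548964⌉ × 548964 = 6 × 548964 = 3293784.

3293784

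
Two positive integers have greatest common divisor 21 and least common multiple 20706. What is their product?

For any two positive integers, gcd × lcm = product = 21 × 20706 = 434826.

434826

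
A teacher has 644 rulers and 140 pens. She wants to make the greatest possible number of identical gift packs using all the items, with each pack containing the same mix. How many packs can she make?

28 packs

The pack count must divide each quantity, so the greatest is gcd(644, 140).
644 = 2^2 × 7 × 23
140 = 2^2 × 5 × 7
gcd(644, 140) = 2^2 × 7 = 28.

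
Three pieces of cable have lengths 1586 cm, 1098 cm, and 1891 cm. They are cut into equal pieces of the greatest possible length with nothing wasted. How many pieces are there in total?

75

Piece length = gcd(1586, 1098, 1891).
1586 = 2 × 13 × 61
1098 = 2 × 3^2 × 61
1891 = 31 × 61
gcd(1586, 1098, 1891) = 61.
Total pieces = 1586/61 + 1098/61 + 1891/61 = 26 + 18 + 31 = 75.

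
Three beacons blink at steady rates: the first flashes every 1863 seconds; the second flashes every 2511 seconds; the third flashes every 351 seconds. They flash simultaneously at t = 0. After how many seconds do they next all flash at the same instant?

They coincide at every common multiple of the periods; the first is the LCM.
1863 = 3^4 × 23
2511 = 3^4 × 31
351 = 3^3 × 13
LCM(1863, 2511, 351) = 3^4 × 13 × 23 × 31 = 750789.

750789 seconds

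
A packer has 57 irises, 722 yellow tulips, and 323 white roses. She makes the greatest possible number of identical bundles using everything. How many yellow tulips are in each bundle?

Number of bundles = gcd(57, 722, 323).
57 = 3 × 19
722 = 2 × 19^2
323 = 17 × 19
gcd(57, 722, 323) = 19.
yellow tulips per bundle = 722 / 19 = 38.

38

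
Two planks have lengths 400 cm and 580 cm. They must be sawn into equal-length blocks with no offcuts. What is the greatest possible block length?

20 cm

The block length must divide every plank, so the greatest is gcd(400, 580).
400 = 2^4 × 5^2
580 = 2^2 × 5 × 29
gcd(400, 580) = 2^2 × 5 = 20.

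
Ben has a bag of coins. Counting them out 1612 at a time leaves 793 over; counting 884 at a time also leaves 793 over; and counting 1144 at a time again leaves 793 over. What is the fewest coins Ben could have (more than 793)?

603681

N − 793 must be a common multiple of 1612, 884, and 1144.
1612 = 2^2 × 13 × 31
884 = 2^2 × 13 × 17
1144 = 2^3 × 11 × 13
LCM(1612, 884, 1144) = 2^3 × 11 × 13 × 17 × 31 = 602888.
Smallest N > 793 is LCM + 793 = 602888 + 793 = 603681.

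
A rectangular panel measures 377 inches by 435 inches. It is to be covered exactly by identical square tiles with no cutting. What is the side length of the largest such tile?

The tile side must divide both 377 and 435, so the largest is their gcd.
377 = 13 × 29
435 = 3 × 5 × 29
gcd(377, 435) = 29.

29 inches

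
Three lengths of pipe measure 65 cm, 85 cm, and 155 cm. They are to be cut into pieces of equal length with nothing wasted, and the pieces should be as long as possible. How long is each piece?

Each piece length must divide every original length, so the longest possible is gcd(65, 85, 155).
65 = 5 × 13
85 = 5 × 17
155 = 5 × 31
gcd(65, 85, 155) = 5.

5 cm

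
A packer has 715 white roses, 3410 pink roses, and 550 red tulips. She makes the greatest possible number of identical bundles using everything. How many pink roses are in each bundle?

62

Number of bundles = gcd(715, 3410, 550).
715 = 5 × 11 × 13
3410 = 2 × 5 × 11 × 31
550 = 2 × 5^2 × 11
gcd(715, 3410, 550) = 5 × 11 = 55.
pink roses per bundle = 3410 / 55 = 62.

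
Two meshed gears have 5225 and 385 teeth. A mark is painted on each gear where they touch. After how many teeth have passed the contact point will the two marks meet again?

36575 teeth

We need the least common multiple of the intervals.
5225 = 5^2 × 11 × 19
385 = 5 × 7 × 11
LCM(5225, 385) = 5^2 × 7 × 11 × 19 = 36575.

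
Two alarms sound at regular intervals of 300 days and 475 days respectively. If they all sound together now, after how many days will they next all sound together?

We need the least common multiple of the intervals.
300 = 2^2 × 3 × 5^2
475 = 5^2 × 19
LCM(300, 475) = 2^2 × 3 × 5^2 × 19 = 5700.

5700 days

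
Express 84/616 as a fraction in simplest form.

3/22

84 = 2^2 × 3 × 7
616 = 2^3 × 7 × 11
gcd(84, 616) = 2^2 × 7 = 28.
Divide numerator and denominator by 28: 84/616 = 3/22.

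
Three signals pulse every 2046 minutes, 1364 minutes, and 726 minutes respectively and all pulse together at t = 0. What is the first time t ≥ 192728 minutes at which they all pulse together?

Joint pulses occur at multiples of LCM(2046, 1364, 726).
2046 = 2 × 3 × 11 × 31
1364 = 2^2 × 11 × 31
726 = 2 × 3 × 11^2
LCM(2046, 1364, 726) = 2^2 × 3 × 11^2 × 31 = 45012.
Smallest multiple of 45012 that is ≥ 192728: ⌈192728/45012⌉ × 45012 = 5 × 45012 = 225060.

225060 minutes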